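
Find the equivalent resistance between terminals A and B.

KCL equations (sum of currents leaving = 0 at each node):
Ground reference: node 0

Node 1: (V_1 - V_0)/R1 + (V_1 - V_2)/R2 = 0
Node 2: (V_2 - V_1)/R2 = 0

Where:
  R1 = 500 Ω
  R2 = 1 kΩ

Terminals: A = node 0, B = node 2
Reduce the network between node 0 (A) and node 2 (B) by series/parallel combination:
  Rs1 = R1 + R2 (series, joined only at node 1) = 500 + 1000 = 1500 Ω
R_eq = 1.5 kΩ

Final answer: 1.5 kΩ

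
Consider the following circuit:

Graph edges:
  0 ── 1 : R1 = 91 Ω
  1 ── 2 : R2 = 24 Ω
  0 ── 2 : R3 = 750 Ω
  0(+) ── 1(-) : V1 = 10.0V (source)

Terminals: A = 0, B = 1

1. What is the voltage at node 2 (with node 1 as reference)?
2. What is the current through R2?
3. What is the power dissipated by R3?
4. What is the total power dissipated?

Nodal analysis, taking node 1 as the 0 V reference.
Source V1 fixes V_0 = 10 V.
KCL at each unknown node (sum of currents leaving = 0; resistances in Ω):
  Node 2: (V_2 - 0)/24 + (V_2 - 10)/750 = 0
Collecting terms: 0.043 × V_2 = 0.01333  =>  V_2 = 0.3101 V
Part 1:
  Read off the nodal solution: V_2 = 0.3101 V
Part 2:
  I_R2 = (V_1 - V_2)/R2 = (0 - 0.3101)/24 = -0.01292 A
  Magnitude: I_R2 = 0.01292 A
Part 3:
  I_R3 = (V_0 - V_2)/R3 = (10 - 0.3101)/750 = 0.01292 A
  P_R3 = I_R3² × R3 = (0.01292)² × 750 = 0.1252 W
Part 4:
  Power in each resistor, P = (ΔV)²/R:
    P_R1 = (10 - 0)²/91 = 1.099 W
    P_R2 = (0 - 0.3101)²/24 = 0.004006 W
    P_R3 = (10 - 0.3101)²/750 = 0.1252 W
  P_total = P_R1 + P_R2 + P_R3 = 1.228 W

Final answers:
1. V_2 = 0.3101 V
2. I_R2 = 0.01292 A
3. P_R3 = 0.1252 W
4. P_total = 1.228 W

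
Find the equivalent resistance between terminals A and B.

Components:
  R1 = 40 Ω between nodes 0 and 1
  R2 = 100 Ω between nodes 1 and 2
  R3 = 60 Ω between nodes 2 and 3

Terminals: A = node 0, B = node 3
Reduce the network between node 0 (A) and node 3 (B) by series/parallel combination:
  Rs1 = R1 + R2 (series, joined only at node 1) = 40 + 100 = 140 Ω
  Rs2 = R3 + Rs1 (series, joined only at node 2) = 60 + 140 = 200 Ω
R_eq = 200 Ω

Final answer: 200 Ω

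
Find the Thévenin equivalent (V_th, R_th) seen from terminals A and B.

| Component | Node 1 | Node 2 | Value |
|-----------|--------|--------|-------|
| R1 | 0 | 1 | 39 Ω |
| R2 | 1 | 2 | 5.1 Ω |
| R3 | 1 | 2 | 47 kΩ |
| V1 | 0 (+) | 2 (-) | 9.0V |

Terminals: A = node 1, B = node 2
Step 1 — V_th is the open-circuit voltage V_A - V_B (nothing connected across the terminals).
Nodal analysis, taking node 2 as the 0 V reference.
Source V1 fixes V_0 = 9 V.
KCL at each unknown node (sum of currents leaving = 0; resistances in Ω):
  Node 1: (V_1 - 9)/39 + (V_1 - 0)/5.1 + (V_1 - 0)/47000 = 0
Collecting terms: 0.2217 × V_1 = 0.2308  =>  V_1 = 1.041 V
V_th = V_1 - V_2 = 1.041 - 0 = 1.041 V
Step 2 — R_th: zero the source — replace V1 by a short circuit (node 2 merges into node 0) — and find the resistance seen between A (node 1) and B (node 0).
Reduce the network between node 1 (A) and node 0 (B) by series/parallel combination:
  Rp1 = R1 ‖ R2 ‖ R3 (parallel, all between nodes 0 and 1) = 1/(1/39 + 1/5.1 + 1/47000) = 4.51 Ω
R_th = 4.51 Ω

Final answer: V_th = 1.041 V, R_th = 4.51 Ω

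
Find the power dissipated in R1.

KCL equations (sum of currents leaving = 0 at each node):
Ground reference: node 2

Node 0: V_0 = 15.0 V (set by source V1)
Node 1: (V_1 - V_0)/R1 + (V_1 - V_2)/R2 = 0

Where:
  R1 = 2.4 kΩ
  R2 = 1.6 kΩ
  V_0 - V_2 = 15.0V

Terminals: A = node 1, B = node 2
Nodal analysis, taking node 2 as the 0 V reference.
Source V1 fixes V_0 = 15 V.
KCL at each unknown node (sum of currents leaving = 0; resistances in Ω):
  Node 1: (V_1 - 15)/2400 + (V_1 - 0)/1600 = 0
Collecting terms: 0.001042 × V_1 = 0.00625  =>  V_1 = 6 V
I_R1 = (V_0 - V_1)/R1 = (15 - 6)/2400 = 0.00375 A
P_R1 = I_R1² × R1 = (0.00375)² × 2400 = 0.03375 W

Final answer: 0.03375 W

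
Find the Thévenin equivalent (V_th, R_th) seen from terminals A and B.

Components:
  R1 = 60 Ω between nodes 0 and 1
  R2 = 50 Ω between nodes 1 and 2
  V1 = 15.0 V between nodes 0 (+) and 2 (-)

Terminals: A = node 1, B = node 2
Step 1 — V_th is the open-circuit voltage V_A - V_B (nothing connected across the terminals).
Nodal analysis, taking node 2 as the 0 V reference.
Source V1 fixes V_0 = 15 V.
KCL at each unknown node (sum of currents leaving = 0; resistances in Ω):
  Node 1: (V_1 - 15)/60 + (V_1 - 0)/50 = 0
Collecting terms: 0.03667 × V_1 = 0.25  =>  V_1 = 6.818 V
V_th = V_1 - V_2 = 6.818 - 0 = 6.818 V
Step 2 — R_th: zero the source — replace V1 by a short circuit (node 2 merges into node 0) — and find the resistance seen between A (node 1) and B (node 0).
Reduce the network between node 1 (A) and node 0 (B) by series/parallel combination:
  Rp1 = R1 ‖ R2 (parallel, both between nodes 0 and 1) = 1/(1/60 + 1/50) = 27.27 Ω
R_th = 27.27 Ω

Final answer: V_th = 6.818 V, R_th = 27.27 Ω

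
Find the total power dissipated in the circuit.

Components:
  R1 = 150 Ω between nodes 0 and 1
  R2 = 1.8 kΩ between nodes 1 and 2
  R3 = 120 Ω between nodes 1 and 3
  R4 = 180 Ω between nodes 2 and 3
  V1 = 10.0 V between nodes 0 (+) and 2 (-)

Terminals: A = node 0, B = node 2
Nodal analysis, taking node 2 as the 0 V reference.
Source V1 fixes V_0 = 10 V.
KCL at each unknown node (sum of currents leaving = 0; resistances in Ω):
  Node 1: (V_1 - 10)/150 + (V_1 - 0)/1800 + (V_1 - V_3)/120 = 0
  Node 3: (V_3 - V_1)/120 + (V_3 - 0)/180 = 0
Collecting terms (coefficients in siemens):
  0.01556·V_1 - 0.008333·V_3 = 0.06667
  0.01389·V_3 - 0.008333·V_1 = 0
Determinant D = (0.01556)(0.01389) - (-0.008333)(-0.008333) = 0.0001466
V_1 = [(0.06667)(0.01389) - (-0.008333)(0)]/D = 6.316 V
V_3 = [(0.01556)(0) - (0.06667)(-0.008333)]/D = 3.789 V
Power in each resistor, P = (ΔV)²/R:
  P_R1 = (10 - 6.316)²/150 = 0.09049 W
  P_R2 = (6.316 - 0)²/1800 = 0.02216 W
  P_R3 = (6.316 - 3.789)²/120 = 0.05319 W
  P_R4 = (0 - 3.789)²/180 = 0.07978 W
P_total = P_R1 + P_R2 + P_R3 + P_R4 = 0.2456 W

Final answer: 0.2456 W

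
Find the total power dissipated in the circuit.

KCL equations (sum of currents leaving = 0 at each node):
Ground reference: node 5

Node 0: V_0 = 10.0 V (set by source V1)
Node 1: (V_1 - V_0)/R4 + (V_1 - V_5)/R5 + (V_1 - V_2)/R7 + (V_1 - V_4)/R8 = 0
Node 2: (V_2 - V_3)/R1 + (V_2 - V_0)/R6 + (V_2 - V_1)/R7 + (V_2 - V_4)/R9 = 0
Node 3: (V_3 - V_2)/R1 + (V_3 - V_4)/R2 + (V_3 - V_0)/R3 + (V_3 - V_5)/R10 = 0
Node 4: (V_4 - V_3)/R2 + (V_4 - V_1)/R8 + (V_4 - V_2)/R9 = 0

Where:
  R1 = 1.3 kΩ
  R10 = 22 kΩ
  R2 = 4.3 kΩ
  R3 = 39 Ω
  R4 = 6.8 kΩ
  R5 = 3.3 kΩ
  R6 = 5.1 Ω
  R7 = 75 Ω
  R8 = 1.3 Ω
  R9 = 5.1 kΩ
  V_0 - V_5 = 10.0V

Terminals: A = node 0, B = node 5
Nodal analysis, taking node 5 as the 0 V reference.
Source V1 fixes V_0 = 10 V.
KCL at each unknown node (sum of currents leaving = 0; resistances in Ω):
  Node 1: (V_1 - 10)/6800 + (V_1 - 0)/3300 + (V_1 - V_2)/75 + (V_1 - V_4)/1.3 = 0
  Node 2: (V_2 - V_3)/1300 + (V_2 - 10)/5.1 + (V_2 - V_1)/75 + (V_2 - V_4)/5100 = 0
  Node 3: (V_3 - V_2)/1300 + (V_3 - V_4)/4300 + (V_3 - 10)/39 + (V_3 - 0)/22000 = 0
  Node 4: (V_4 - V_3)/4300 + (V_4 - V_1)/1.3 + (V_4 - V_2)/5100 = 0
Collecting terms (coefficients in siemens):
  0.783·V_1 - 0.01333·V_2 - 0.7692·V_4 = 0.001471
  0.2104·V_2 - 0.01333·V_1 - 0.0007692·V_3 - 0.0001961·V_4 = 1.961
  0.02669·V_3 - 0.0007692·V_2 - 0.0002326·V_4 = 0.2564
  0.7697·V_4 - 0.7692·V_1 - 0.0001961·V_2 - 0.0002326·V_3 = 0
Solving these 4 simultaneous equations (Gaussian elimination) gives:
  V_1 = 9.772 V, V_2 = 9.985 V, V_3 = 9.981 V, V_4 = 9.773 V
Power in each resistor, P = (ΔV)²/R:
  P_R1 = (9.985 - 9.981)²/1300 = 0.00000001723 W
  P_R2 = (9.981 - 9.773)²/4300 = 0.00001006 W
  P_R3 = (10 - 9.981)²/39 = 0.000009687 W
  P_R4 = (10 - 9.772)²/6800 = 0.000007614 W
  P_R5 = (9.772 - 0)²/3300 = 0.02894 W
  P_R6 = (10 - 9.985)²/5.1 = 0.00004239 W
  P_R7 = (9.772 - 9.985)²/75 = 0.000604 W
  P_R8 = (9.772 - 9.773)²/1.3 = 0.00000001055 W
  P_R9 = (9.985 - 9.773)²/5100 = 0.000008872 W
  P_R10 = (9.981 - 0)²/22000 = 0.004528 W
P_total = P_R1 + P_R2 + P_R3 + P_R4 + P_R5 + P_R6 + P_R7 + P_R8 + P_R9 + P_R10 = 0.03415 W

Final answer: 0.03415 W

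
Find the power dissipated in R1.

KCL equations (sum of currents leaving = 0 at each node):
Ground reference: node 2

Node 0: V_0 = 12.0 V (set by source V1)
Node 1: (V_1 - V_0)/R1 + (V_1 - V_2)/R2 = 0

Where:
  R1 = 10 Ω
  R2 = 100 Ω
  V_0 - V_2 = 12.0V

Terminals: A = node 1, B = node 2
Nodal analysis, taking node 2 as the 0 V reference.
Source V1 fixes V_0 = 12 V.
KCL at each unknown node (sum of currents leaving = 0; resistances in Ω):
  Node 1: (V_1 - 12)/10 + (V_1 - 0)/100 = 0
Collecting terms: 0.11 × V_1 = 1.2  =>  V_1 = 10.91 V
I_R1 = (V_0 - V_1)/R1 = (12 - 10.91)/10 = 0.1091 A
P_R1 = I_R1² × R1 = (0.1091)² × 10 = 0.119 W

Final answer: 0.119 W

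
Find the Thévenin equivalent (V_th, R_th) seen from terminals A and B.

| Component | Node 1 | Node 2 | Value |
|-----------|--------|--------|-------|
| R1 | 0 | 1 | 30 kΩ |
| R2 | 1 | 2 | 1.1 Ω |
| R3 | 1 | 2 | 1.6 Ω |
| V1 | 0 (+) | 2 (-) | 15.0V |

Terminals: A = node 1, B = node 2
Step 1 — V_th is the open-circuit voltage V_A - V_B (nothing connected across the terminals).
Nodal analysis, taking node 2 as the 0 V reference.
Source V1 fixes V_0 = 15 V.
KCL at each unknown node (sum of currents leaving = 0; resistances in Ω):
  Node 1: (V_1 - 15)/30000 + (V_1 - 0)/1.1 + (V_1 - 0)/1.6 = 0
Collecting terms: 1.534 × V_1 = 0.0005  =>  V_1 = 0.0003259 V
V_th = V_1 - V_2 = 0.0003259 - 0 = 0.0003259 V
Step 2 — R_th: zero the source — replace V1 by a short circuit (node 2 merges into node 0) — and find the resistance seen between A (node 1) and B (node 0).
Reduce the network between node 1 (A) and node 0 (B) by series/parallel combination:
  Rp1 = R1 ‖ R2 ‖ R3 (parallel, all between nodes 0 and 1) = 1/(1/30000 + 1/1.1 + 1/1.6) = 0.6518 Ω
R_th = 0.6518 Ω

Final answer: V_th = 0.0003259 V, R_th = 0.6518 Ω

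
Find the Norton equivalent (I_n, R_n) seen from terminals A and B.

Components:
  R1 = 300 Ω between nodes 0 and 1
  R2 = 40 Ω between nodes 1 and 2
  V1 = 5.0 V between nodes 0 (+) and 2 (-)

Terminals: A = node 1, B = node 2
Find the Thévenin equivalent first; then I_n = V_th/R_th and R_n = R_th.
Step 1 — V_th is the open-circuit voltage V_A - V_B (nothing connected across the terminals).
Nodal analysis, taking node 2 as the 0 V reference.
Source V1 fixes V_0 = 5 V.
KCL at each unknown node (sum of currents leaving = 0; resistances in Ω):
  Node 1: (V_1 - 5)/300 + (V_1 - 0)/40 = 0
Collecting terms: 0.02833 × V_1 = 0.01667  =>  V_1 = 0.5882 V
V_th = V_1 - V_2 = 0.5882 - 0 = 0.5882 V
Step 2 — R_th: zero the source — replace V1 by a short circuit (node 2 merges into node 0) — and find the resistance seen between A (node 1) and B (node 0).
Reduce the network between node 1 (A) and node 0 (B) by series/parallel combination:
  Rp1 = R1 ‖ R2 (parallel, both between nodes 0 and 1) = 1/(1/300 + 1/40) = 35.29 Ω
R_th = 35.29 Ω
I_n = V_th/R_th = 0.5882/35.29 = 0.01667 A, and R_n = R_th = 35.29 Ω

Final answer: I_n = 0.01667 A, R_n = 35.29 Ω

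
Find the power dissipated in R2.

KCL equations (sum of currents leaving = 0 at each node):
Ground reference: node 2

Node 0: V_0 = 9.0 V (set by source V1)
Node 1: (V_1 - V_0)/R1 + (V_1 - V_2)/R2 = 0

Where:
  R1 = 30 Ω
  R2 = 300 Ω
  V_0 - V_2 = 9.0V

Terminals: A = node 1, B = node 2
Nodal analysis, taking node 2 as the 0 V reference.
Source V1 fixes V_0 = 9 V.
KCL at each unknown node (sum of currents leaving = 0; resistances in Ω):
  Node 1: (V_1 - 9)/30 + (V_1 - 0)/300 = 0
Collecting terms: 0.03667 × V_1 = 0.3  =>  V_1 = 8.182 V
I_R2 = (V_1 - V_2)/R2 = (8.182 - 0)/300 = 0.02727 A
P_R2 = I_R2² × R2 = (0.02727)² × 300 = 0.2231 W

Final answer: 0.2231 W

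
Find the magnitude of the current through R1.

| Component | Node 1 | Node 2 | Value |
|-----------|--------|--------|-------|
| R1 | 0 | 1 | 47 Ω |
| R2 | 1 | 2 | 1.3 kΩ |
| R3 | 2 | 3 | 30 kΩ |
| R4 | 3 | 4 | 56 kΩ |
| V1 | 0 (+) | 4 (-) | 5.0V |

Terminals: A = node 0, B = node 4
Nodal analysis, taking node 4 as the 0 V reference.
Source V1 fixes V_0 = 5 V.
KCL at each unknown node (sum of currents leaving = 0; resistances in Ω):
  Node 1: (V_1 - 5)/47 + (V_1 - V_2)/1300 = 0
  Node 2: (V_2 - V_1)/1300 + (V_2 - V_3)/30000 = 0
  Node 3: (V_3 - V_2)/30000 + (V_3 - 0)/56000 = 0
Collecting terms (coefficients in siemens):
  0.02205·V_1 - 0.0007692·V_2 = 0.1064
  0.0008026·V_2 - 0.0007692·V_1 - 0.00003333·V_3 = 0
  0.00005119·V_3 - 0.00003333·V_2 = 0
Solving these 3 simultaneous equations (Gaussian elimination) gives:
  V_1 = 4.997 V, V_2 = 4.923 V, V_3 = 3.206 V
I_R1 = (V_0 - V_1)/R1 = (5 - 4.997)/47 = 0.00005724 A
|I_R1| = 0.00005724 A

Final answer: |I_R1| = 5.724e-05 A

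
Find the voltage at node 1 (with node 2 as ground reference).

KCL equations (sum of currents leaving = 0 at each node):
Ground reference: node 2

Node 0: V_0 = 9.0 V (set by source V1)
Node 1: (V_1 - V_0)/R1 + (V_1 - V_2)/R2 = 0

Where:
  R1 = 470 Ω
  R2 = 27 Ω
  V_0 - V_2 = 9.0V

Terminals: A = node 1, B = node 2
Nodal analysis, taking node 2 as the 0 V reference.
Source V1 fixes V_0 = 9 V.
KCL at each unknown node (sum of currents leaving = 0; resistances in Ω):
  Node 1: (V_1 - 9)/470 + (V_1 - 0)/27 = 0
Collecting terms: 0.03916 × V_1 = 0.01915  =>  V_1 = 0.4889 V
The requested potential is V_1 = 0.4889 V.

Final answer: V_1 = 0.4889 V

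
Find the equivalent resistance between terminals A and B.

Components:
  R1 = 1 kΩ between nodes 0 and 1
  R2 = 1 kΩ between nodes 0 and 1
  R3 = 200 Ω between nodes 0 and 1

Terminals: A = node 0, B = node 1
Reduce the network between node 0 (A) and node 1 (B) by series/parallel combination:
  Rp1 = R1 ‖ R2 ‖ R3 (parallel, all between nodes 0 and 1) = 1/(1/1000 + 1/1000 + 1/200) = 142.9 Ω
R_eq = 142.9 Ω

Final answer: 142.9 Ω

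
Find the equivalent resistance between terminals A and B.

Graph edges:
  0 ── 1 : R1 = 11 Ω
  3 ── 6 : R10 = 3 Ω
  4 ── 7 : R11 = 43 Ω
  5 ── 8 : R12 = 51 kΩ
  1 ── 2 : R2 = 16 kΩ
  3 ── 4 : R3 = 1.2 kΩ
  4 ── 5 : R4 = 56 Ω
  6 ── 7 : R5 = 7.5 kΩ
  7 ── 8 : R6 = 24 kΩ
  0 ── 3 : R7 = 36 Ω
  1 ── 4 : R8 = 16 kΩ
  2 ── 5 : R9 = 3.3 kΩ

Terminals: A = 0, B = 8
The network is not a plain series/parallel combination. Inject a 1 A test current into terminal A (node 0) and return it from terminal B (node 8); then R_eq = V_A / (1 A).
Nodal analysis, taking node 8 as the 0 V reference.
Current source I_test pushes 1 A into node 0 and draws it out of node 8.
KCL at each unknown node (sum of currents leaving = 0; resistances in Ω):
  Node 0: (V_0 - V_1)/11 + (V_0 - V_3)/36 - 1 = 0
  Node 1: (V_1 - V_0)/11 + (V_1 - V_2)/16000 + (V_1 - V_4)/16000 = 0
  Node 2: (V_2 - V_1)/16000 + (V_2 - V_5)/3300 = 0
  Node 3: (V_3 - V_0)/36 + (V_3 - V_4)/1200 + (V_3 - V_6)/3 = 0
  Node 4: (V_4 - V_1)/16000 + (V_4 - V_3)/1200 + (V_4 - V_5)/56 + (V_4 - V_7)/43 = 0
  Node 5: (V_5 - V_2)/3300 + (V_5 - V_4)/56 + (V_5 - 0)/51000 = 0
  Node 6: (V_6 - V_3)/3 + (V_6 - V_7)/7500 = 0
  Node 7: (V_7 - V_4)/43 + (V_7 - V_6)/7500 + (V_7 - 0)/24000 = 0
Collecting terms (coefficients in siemens):
  0.1187·V_0 - 0.09091·V_1 - 0.02778·V_3 = 1
  0.09103·V_1 - 0.09091·V_0 - 0.0000625·V_2 - 0.0000625·V_4 = 0
  0.0003655·V_2 - 0.0000625·V_1 - 0.000303·V_5 = 0
  0.3619·V_3 - 0.02778·V_0 - 0.0008333·V_4 - 0.3333·V_6 = 0
  0.04201·V_4 - 0.0000625·V_1 - 0.0008333·V_3 - 0.01786·V_5 - 0.02326·V_7 = 0
  0.01818·V_5 - 0.000303·V_2 - 0.01786·V_4 = 0
  0.3335·V_6 - 0.3333·V_3 - 0.0001333·V_7 = 0
  0.02343·V_7 - 0.02326·V_4 - 0.0001333·V_6 = 0
Solving these 8 simultaneous equations (Gaussian elimination) gives:
  V_0 = 17290 V, V_1 = 17290 V, V_2 = 16490 V, V_3 = 17260 V
  V_4 = 16340 V, V_5 = 16330 V, V_6 = 17260 V, V_7 = 16320 V
R_eq = V_0 / 1 A = 17290 Ω = 17.29 kΩ

Final answer: 17.29 kΩ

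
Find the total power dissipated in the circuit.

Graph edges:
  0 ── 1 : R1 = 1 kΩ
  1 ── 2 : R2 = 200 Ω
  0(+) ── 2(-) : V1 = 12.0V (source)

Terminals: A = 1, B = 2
Nodal analysis, taking node 2 as the 0 V reference.
Source V1 fixes V_0 = 12 V.
KCL at each unknown node (sum of currents leaving = 0; resistances in Ω):
  Node 1: (V_1 - 12)/1000 + (V_1 - 0)/200 = 0
Collecting terms: 0.006 × V_1 = 0.012  =>  V_1 = 2 V
Power in each resistor, P = (ΔV)²/R:
  P_R1 = (12 - 2)²/1000 = 0.1 W
  P_R2 = (2 - 0)²/200 = 0.02 W
P_total = P_R1 + P_R2 = 0.12 W

Final answer: 0.12 W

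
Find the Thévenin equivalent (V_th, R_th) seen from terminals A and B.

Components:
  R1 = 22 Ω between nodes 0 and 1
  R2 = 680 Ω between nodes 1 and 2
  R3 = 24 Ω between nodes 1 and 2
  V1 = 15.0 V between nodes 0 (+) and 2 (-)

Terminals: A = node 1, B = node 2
Step 1 — V_th is the open-circuit voltage V_A - V_B (nothing connected across the terminals).
Nodal analysis, taking node 2 as the 0 V reference.
Source V1 fixes V_0 = 15 V.
KCL at each unknown node (sum of currents leaving = 0; resistances in Ω):
  Node 1: (V_1 - 15)/22 + (V_1 - 0)/680 + (V_1 - 0)/24 = 0
Collecting terms: 0.08859 × V_1 = 0.6818  =>  V_1 = 7.696 V
V_th = V_1 - V_2 = 7.696 - 0 = 7.696 V
Step 2 — R_th: zero the source — replace V1 by a short circuit (node 2 merges into node 0) — and find the resistance seen between A (node 1) and B (node 0).
Reduce the network between node 1 (A) and node 0 (B) by series/parallel combination:
  Rp1 = R1 ‖ R2 ‖ R3 (parallel, all between nodes 0 and 1) = 1/(1/22 + 1/680 + 1/24) = 11.29 Ω
R_th = 11.29 Ω

Final answer: V_th = 7.696 V, R_th = 11.29 Ω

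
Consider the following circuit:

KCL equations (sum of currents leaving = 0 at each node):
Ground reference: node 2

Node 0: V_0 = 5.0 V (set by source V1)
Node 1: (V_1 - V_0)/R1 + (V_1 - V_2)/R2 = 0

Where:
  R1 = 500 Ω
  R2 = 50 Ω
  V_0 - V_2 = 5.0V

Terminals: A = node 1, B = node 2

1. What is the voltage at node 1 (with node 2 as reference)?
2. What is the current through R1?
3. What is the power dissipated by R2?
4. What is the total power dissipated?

Nodal analysis, taking node 2 as the 0 V reference.
Source V1 fixes V_0 = 5 V.
KCL at each unknown node (sum of currents leaving = 0; resistances in Ω):
  Node 1: (V_1 - 5)/500 + (V_1 - 0)/50 = 0
Collecting terms: 0.022 × V_1 = 0.01  =>  V_1 = 0.4545 V
Part 1:
  Read off the nodal solution: V_1 = 0.4545 V
Part 2:
  I_R1 = (V_0 - V_1)/R1 = (5 - 0.4545)/500 = 0.009091 A
  Magnitude: I_R1 = 0.009091 A
Part 3:
  I_R2 = (V_1 - V_2)/R2 = (0.4545 - 0)/50 = 0.009091 A
  P_R2 = I_R2² × R2 = (0.009091)² × 50 = 0.004132 W
Part 4:
  Power in each resistor, P = (ΔV)²/R:
    P_R1 = (5 - 0.4545)²/500 = 0.04132 W
    P_R2 = (0.4545 - 0)²/50 = 0.004132 W
  P_total = P_R1 + P_R2 = 0.04545 W

Final answers:
1. V_1 = 0.4545 V
2. I_R1 = 0.009091 A
3. P_R2 = 0.004132 W
4. P_total = 0.04545 W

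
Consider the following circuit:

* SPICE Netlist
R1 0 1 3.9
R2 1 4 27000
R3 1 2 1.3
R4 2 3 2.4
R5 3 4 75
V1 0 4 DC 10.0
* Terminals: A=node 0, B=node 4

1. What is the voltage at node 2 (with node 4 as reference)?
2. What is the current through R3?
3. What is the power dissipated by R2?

Nodal analysis, taking node 4 as the 0 V reference.
Source V1 fixes V_0 = 10 V.
KCL at each unknown node (sum of currents leaving = 0; resistances in Ω):
  Node 1: (V_1 - 10)/3.9 + (V_1 - 0)/27000 + (V_1 - V_2)/1.3 = 0
  Node 2: (V_2 - V_1)/1.3 + (V_2 - V_3)/2.4 = 0
  Node 3: (V_3 - V_2)/2.4 + (V_3 - 0)/75 = 0
Collecting terms (coefficients in siemens):
  1.026·V_1 - 0.7692·V_2 = 2.564
  1.186·V_2 - 0.7692·V_1 - 0.4167·V_3 = 0
  0.43·V_3 - 0.4167·V_2 = 0
Solving these 3 simultaneous equations (Gaussian elimination) gives:
  V_1 = 9.527 V, V_2 = 9.369 V, V_3 = 9.079 V
Part 1:
  Read off the nodal solution: V_2 = 9.369 V
Part 2:
  I_R3 = (V_1 - V_2)/R3 = (9.527 - 9.369)/1.3 = 0.121 A
  Magnitude: I_R3 = 0.121 A
Part 3:
  I_R2 = (V_1 - V_4)/R2 = (9.527 - 0)/27000 = 0.0003528 A
  P_R2 = I_R2² × R2 = (0.0003528)² × 27000 = 0.003361 W

Final answers:
1. V_2 = 9.369 V
2. I_R3 = 0.121 A
3. P_R2 = 0.003361 W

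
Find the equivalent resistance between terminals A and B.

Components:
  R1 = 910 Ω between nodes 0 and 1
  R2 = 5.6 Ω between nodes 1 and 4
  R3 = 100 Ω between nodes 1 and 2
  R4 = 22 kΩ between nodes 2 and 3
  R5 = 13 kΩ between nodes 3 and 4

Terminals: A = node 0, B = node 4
Reduce the network between node 0 (A) and node 4 (B) by series/parallel combination:
  Rs1 = R3 + R4 (series, joined only at node 2) = 100 + 22000 = 22100 Ω
  Rs2 = R5 + Rs1 (series, joined only at node 3) = 13000 + 22100 = 35100 Ω
  Rp1 = R2 ‖ Rs2 (parallel, both between nodes 1 and 4) = 1/(1/5.6 + 1/35100) = 5.599 Ω
  Rs3 = R1 + Rp1 (series, joined only at node 1) = 910 + 5.599 = 915.6 Ω
R_eq = 915.6 Ω

Final answer: 915.6 Ω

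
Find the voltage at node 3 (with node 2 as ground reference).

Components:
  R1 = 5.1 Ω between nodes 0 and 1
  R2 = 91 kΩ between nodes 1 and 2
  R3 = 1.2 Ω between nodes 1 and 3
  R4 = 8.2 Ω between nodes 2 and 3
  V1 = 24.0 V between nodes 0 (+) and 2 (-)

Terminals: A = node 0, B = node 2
Nodal analysis, taking node 2 as the 0 V reference.
Source V1 fixes V_0 = 24 V.
KCL at each unknown node (sum of currents leaving = 0; resistances in Ω):
  Node 1: (V_1 - 24)/5.1 + (V_1 - 0)/91000 + (V_1 - V_3)/1.2 = 0
  Node 3: (V_3 - V_1)/1.2 + (V_3 - 0)/8.2 = 0
Collecting terms (coefficients in siemens):
  1.029·V_1 - 0.8333·V_3 = 4.706
  0.9553·V_3 - 0.8333·V_1 = 0
Determinant D = (1.029)(0.9553) - (-0.8333)(-0.8333) = 0.2889
V_1 = [(4.706)(0.9553) - (-0.8333)(0)]/D = 15.56 V
V_3 = [(1.029)(0) - (4.706)(-0.8333)]/D = 13.57 V
The requested potential is V_3 = 13.57 V.

Final answer: V_3 = 13.57 V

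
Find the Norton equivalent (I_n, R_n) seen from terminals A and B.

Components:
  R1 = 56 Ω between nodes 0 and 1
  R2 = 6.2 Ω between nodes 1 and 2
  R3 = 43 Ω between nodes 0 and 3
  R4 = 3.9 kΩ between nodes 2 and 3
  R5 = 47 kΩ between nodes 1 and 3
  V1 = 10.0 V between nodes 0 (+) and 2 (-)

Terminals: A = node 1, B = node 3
Find the Thévenin equivalent first; then I_n = V_th/R_th and R_n = R_th.
Step 1 — V_th is the open-circuit voltage V_A - V_B (nothing connected across the terminals).
Nodal analysis, taking node 2 as the 0 V reference.
Source V1 fixes V_0 = 10 V.
KCL at each unknown node (sum of currents leaving = 0; resistances in Ω):
  Node 1: (V_1 - 10)/56 + (V_1 - 0)/6.2 + (V_1 - V_3)/47000 = 0
  Node 3: (V_3 - 10)/43 + (V_3 - 0)/3900 + (V_3 - V_1)/47000 = 0
Collecting terms (coefficients in siemens):
  0.1792·V_1 - 0.00002128·V_3 = 0.1786
  0.02353·V_3 - 0.00002128·V_1 = 0.2326
Determinant D = (0.1792)(0.02353) - (-0.00002128)(-0.00002128) = 0.004216
V_1 = [(0.1786)(0.02353) - (-0.00002128)(0.2326)]/D = 0.9978 V
V_3 = [(0.1792)(0.2326) - (0.1786)(-0.00002128)]/D = 9.883 V
V_th = V_1 - V_3 = 0.9978 - 9.883 = -8.885 V
Step 2 — R_th: zero the source — replace V1 by a short circuit (node 2 merges into node 0) — and find the resistance seen between A (node 1) and B (node 3).
Reduce the network between node 1 (A) and node 3 (B) by series/parallel combination:
  Rp1 = R1 ‖ R2 (parallel, both between nodes 0 and 1) = 1/(1/56 + 1/6.2) = 5.582 Ω
  Rp2 = R3 ‖ R4 (parallel, both between nodes 0 and 3) = 1/(1/43 + 1/3900) = 42.53 Ω
  Rs1 = Rp1 + Rp2 (series, joined only at node 0) = 5.582 + 42.53 = 48.11 Ω
  Rp3 = R5 ‖ Rs1 (parallel, both between nodes 1 and 3) = 1/(1/47000 + 1/48.11) = 48.06 Ω
R_th = 48.06 Ω
I_n = V_th/R_th = -8.885/48.06 = -0.1849 A, and R_n = R_th = 48.06 Ω

Final answer: I_n = -0.1849 A, R_n = 48.06 Ω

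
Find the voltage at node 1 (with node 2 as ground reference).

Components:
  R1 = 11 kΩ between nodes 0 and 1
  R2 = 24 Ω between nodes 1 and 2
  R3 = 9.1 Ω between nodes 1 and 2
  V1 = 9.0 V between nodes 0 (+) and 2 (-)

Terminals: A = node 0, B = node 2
Nodal analysis, taking node 2 as the 0 V reference.
Source V1 fixes V_0 = 9 V.
KCL at each unknown node (sum of currents leaving = 0; resistances in Ω):
  Node 1: (V_1 - 9)/11000 + (V_1 - 0)/24 + (V_1 - 0)/9.1 = 0
Collecting terms: 0.1516 × V_1 = 0.0008182  =>  V_1 = 0.005395 V
The requested potential is V_1 = 0.005395 V.

Final answer: V_1 = 0.005395 V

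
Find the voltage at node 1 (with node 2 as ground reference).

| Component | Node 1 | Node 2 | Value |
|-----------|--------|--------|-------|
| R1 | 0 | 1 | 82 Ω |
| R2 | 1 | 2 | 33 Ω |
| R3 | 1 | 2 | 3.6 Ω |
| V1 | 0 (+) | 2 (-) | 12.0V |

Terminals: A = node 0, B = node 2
Nodal analysis, taking node 2 as the 0 V reference.
Source V1 fixes V_0 = 12 V.
KCL at each unknown node (sum of currents leaving = 0; resistances in Ω):
  Node 1: (V_1 - 12)/82 + (V_1 - 0)/33 + (V_1 - 0)/3.6 = 0
Collecting terms: 0.3203 × V_1 = 0.1463  =>  V_1 = 0.4569 V
The requested potential is V_1 = 0.4569 V.

Final answer: V_1 = 0.4569 V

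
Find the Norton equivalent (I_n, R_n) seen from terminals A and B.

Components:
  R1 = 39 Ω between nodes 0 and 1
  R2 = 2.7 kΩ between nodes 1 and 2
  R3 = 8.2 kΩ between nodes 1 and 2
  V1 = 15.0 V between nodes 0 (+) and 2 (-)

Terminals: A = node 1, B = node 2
Find the Thévenin equivalent first; then I_n = V_th/R_th and R_n = R_th.
Step 1 — V_th is the open-circuit voltage V_A - V_B (nothing connected across the terminals).
Nodal analysis, taking node 2 as the 0 V reference.
Source V1 fixes V_0 = 15 V.
KCL at each unknown node (sum of currents leaving = 0; resistances in Ω):
  Node 1: (V_1 - 15)/39 + (V_1 - 0)/2700 + (V_1 - 0)/8200 = 0
Collecting terms: 0.02613 × V_1 = 0.3846  =>  V_1 = 14.72 V
V_th = V_1 - V_2 = 14.72 - 0 = 14.72 V
Step 2 — R_th: zero the source — replace V1 by a short circuit (node 2 merges into node 0) — and find the resistance seen between A (node 1) and B (node 0).
Reduce the network between node 1 (A) and node 0 (B) by series/parallel combination:
  Rp1 = R1 ‖ R2 ‖ R3 (parallel, all between nodes 0 and 1) = 1/(1/39 + 1/2700 + 1/8200) = 38.27 Ω
R_th = 38.27 Ω
I_n = V_th/R_th = 14.72/38.27 = 0.3846 A, and R_n = R_th = 38.27 Ω

Final answer: I_n = 0.3846 A, R_n = 38.27 Ω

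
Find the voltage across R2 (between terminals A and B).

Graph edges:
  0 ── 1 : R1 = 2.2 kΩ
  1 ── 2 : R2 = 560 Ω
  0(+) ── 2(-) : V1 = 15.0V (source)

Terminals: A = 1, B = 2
R1 and R2 are in series across V1 (node 0 → node 1 → node 2), and the output A–B is taken across R2, so this is a voltage divider.
Series current: I = V1/(R1 + R2) = 15/(2200 + 560) = 15/2760 = 0.005435 A
V_R2 = I × R2 = V1 × R2/(R1 + R2) = 15 × 560/2760 = 3.043 V

Final answer: 3.043 V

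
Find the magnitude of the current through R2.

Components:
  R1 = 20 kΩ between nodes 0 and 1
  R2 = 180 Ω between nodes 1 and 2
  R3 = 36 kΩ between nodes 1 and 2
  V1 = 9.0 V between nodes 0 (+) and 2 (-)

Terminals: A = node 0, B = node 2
Nodal analysis, taking node 2 as the 0 V reference.
Source V1 fixes V_0 = 9 V.
KCL at each unknown node (sum of currents leaving = 0; resistances in Ω):
  Node 1: (V_1 - 9)/20000 + (V_1 - 0)/180 + (V_1 - 0)/36000 = 0
Collecting terms: 0.005633 × V_1 = 0.00045  =>  V_1 = 0.07988 V
I_R2 = (V_1 - V_2)/R2 = (0.07988 - 0)/180 = 0.0004438 A
|I_R2| = 0.0004438 A

Final answer: |I_R2| = 0.0004438 A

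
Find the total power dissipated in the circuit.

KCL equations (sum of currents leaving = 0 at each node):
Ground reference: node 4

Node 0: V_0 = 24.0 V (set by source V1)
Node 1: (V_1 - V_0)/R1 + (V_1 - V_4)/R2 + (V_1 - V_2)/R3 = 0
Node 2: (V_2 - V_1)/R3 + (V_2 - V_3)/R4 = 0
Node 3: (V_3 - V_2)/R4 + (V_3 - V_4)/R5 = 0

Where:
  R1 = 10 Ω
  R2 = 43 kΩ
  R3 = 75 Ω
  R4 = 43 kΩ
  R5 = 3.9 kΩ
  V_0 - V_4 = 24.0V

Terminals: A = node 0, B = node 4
Nodal analysis, taking node 4 as the 0 V reference.
Source V1 fixes V_0 = 24 V.
KCL at each unknown node (sum of currents leaving = 0; resistances in Ω):
  Node 1: (V_1 - 24)/10 + (V_1 - 0)/43000 + (V_1 - V_2)/75 = 0
  Node 2: (V_2 - V_1)/75 + (V_2 - V_3)/43000 = 0
  Node 3: (V_3 - V_2)/43000 + (V_3 - 0)/3900 = 0
Collecting terms (coefficients in siemens):
  0.1134·V_1 - 0.01333·V_2 = 2.4
  0.01336·V_2 - 0.01333·V_1 - 0.00002326·V_3 = 0
  0.0002797·V_3 - 0.00002326·V_2 = 0
Solving these 3 simultaneous equations (Gaussian elimination) gives:
  V_1 = 23.99 V, V_2 = 23.95 V, V_3 = 1.992 V
Power in each resistor, P = (ΔV)²/R:
  P_R1 = (24 - 23.99)²/10 = 0.00001142 W
  P_R2 = (23.99 - 0)²/43000 = 0.01338 W
  P_R3 = (23.99 - 23.95)²/75 = 0.00001956 W
  P_R4 = (23.95 - 1.992)²/43000 = 0.01121 W
  P_R5 = (1.992 - 0)²/3900 = 0.001017 W
P_total = P_R1 + P_R2 + P_R3 + P_R4 + P_R5 = 0.02565 W

Final answer: 0.02565 W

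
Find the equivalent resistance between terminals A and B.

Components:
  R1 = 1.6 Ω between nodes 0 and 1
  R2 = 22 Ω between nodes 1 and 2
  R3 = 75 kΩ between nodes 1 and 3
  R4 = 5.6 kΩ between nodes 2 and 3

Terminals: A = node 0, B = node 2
Reduce the network between node 0 (A) and node 2 (B) by series/parallel combination:
  Rs1 = R3 + R4 (series, joined only at node 3) = 75000 + 5600 = 80600 Ω
  Rp1 = R2 ‖ Rs1 (parallel, both between nodes 1 and 2) = 1/(1/22 + 1/80600) = 21.99 Ω
  Rs2 = R1 + Rp1 (series, joined only at node 1) = 1.6 + 21.99 = 23.59 Ω
R_eq = 23.59 Ω

Final answer: 23.59 Ω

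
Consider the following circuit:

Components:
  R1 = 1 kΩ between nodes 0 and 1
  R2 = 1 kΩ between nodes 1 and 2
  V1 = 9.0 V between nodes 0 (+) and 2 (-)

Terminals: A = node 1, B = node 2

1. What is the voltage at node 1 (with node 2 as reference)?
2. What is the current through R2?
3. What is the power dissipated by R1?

Nodal analysis, taking node 2 as the 0 V reference.
Source V1 fixes V_0 = 9 V.
KCL at each unknown node (sum of currents leaving = 0; resistances in Ω):
  Node 1: (V_1 - 9)/1000 + (V_1 - 0)/1000 = 0
Collecting terms: 0.002 × V_1 = 0.009  =>  V_1 = 4.5 V
Part 1:
  Read off the nodal solution: V_1 = 4.5 V
Part 2:
  I_R2 = (V_1 - V_2)/R2 = (4.5 - 0)/1000 = 0.0045 A
  Magnitude: I_R2 = 0.0045 A
Part 3:
  I_R1 = (V_0 - V_1)/R1 = (9 - 4.5)/1000 = 0.0045 A
  P_R1 = I_R1² × R1 = (0.0045)² × 1000 = 0.02025 W

Final answers:
1. V_1 = 4.5 V
2. I_R2 = 0.0045 A
3. P_R1 = 0.02025 W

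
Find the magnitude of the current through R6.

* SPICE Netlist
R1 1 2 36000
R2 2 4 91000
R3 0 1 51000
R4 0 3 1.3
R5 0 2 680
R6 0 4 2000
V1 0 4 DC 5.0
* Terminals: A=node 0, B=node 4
Nodal analysis, taking node 4 as the 0 V reference.
Source V1 fixes V_0 = 5 V.
KCL at each unknown node (sum of currents leaving = 0; resistances in Ω):
  Node 1: (V_1 - V_2)/36000 + (V_1 - 5)/51000 = 0
  Node 2: (V_2 - V_1)/36000 + (V_2 - 0)/91000 + (V_2 - 5)/680 = 0
  Node 3: (V_3 - 5)/1.3 = 0
Collecting terms (coefficients in siemens):
  0.00004739·V_1 - 0.00002778·V_2 = 0.00009804
  0.001509·V_2 - 0.00002778·V_1 = 0.007353
  0.7692·V_3 = 3.846
Solving these 3 simultaneous equations (Gaussian elimination) gives:
  V_1 = 4.978 V, V_2 = 4.963 V, V_3 = 5 V
I_R6 = (V_0 - V_4)/R6 = (5 - 0)/2000 = 0.0025 A
|I_R6| = 0.0025 A

Final answer: |I_R6| = 0.0025 A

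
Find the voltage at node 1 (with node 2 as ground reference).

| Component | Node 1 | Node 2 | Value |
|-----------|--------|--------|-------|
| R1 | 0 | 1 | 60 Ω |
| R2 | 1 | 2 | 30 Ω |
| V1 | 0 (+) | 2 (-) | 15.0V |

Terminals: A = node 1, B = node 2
Nodal analysis, taking node 2 as the 0 V reference.
Source V1 fixes V_0 = 15 V.
KCL at each unknown node (sum of currents leaving = 0; resistances in Ω):
  Node 1: (V_1 - 15)/60 + (V_1 - 0)/30 = 0
Collecting terms: 0.05 × V_1 = 0.25  =>  V_1 = 5 V
The requested potential is V_1 = 5 V.

Final answer: V_1 = 5 V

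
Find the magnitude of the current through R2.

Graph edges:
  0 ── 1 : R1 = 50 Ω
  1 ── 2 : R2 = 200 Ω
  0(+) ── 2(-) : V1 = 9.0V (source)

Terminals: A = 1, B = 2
Nodal analysis, taking node 2 as the 0 V reference.
Source V1 fixes V_0 = 9 V.
KCL at each unknown node (sum of currents leaving = 0; resistances in Ω):
  Node 1: (V_1 - 9)/50 + (V_1 - 0)/200 = 0
Collecting terms: 0.025 × V_1 = 0.18  =>  V_1 = 7.2 V
I_R2 = (V_1 - V_2)/R2 = (7.2 - 0)/200 = 0.036 A
|I_R2| = 0.036 A

Final answer: |I_R2| = 0.036 A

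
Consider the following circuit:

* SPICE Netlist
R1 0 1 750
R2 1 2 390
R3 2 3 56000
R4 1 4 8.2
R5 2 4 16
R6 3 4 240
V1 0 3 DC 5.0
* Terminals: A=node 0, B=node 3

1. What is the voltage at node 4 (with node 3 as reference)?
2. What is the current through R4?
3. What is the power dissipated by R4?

Nodal analysis, taking node 3 as the 0 V reference.
Source V1 fixes V_0 = 5 V.
KCL at each unknown node (sum of currents leaving = 0; resistances in Ω):
  Node 1: (V_1 - 5)/750 + (V_1 - V_2)/390 + (V_1 - V_4)/8.2 = 0
  Node 2: (V_2 - V_1)/390 + (V_2 - 0)/56000 + (V_2 - V_4)/16 = 0
  Node 4: (V_4 - V_1)/8.2 + (V_4 - V_2)/16 + (V_4 - 0)/240 = 0
Collecting terms (coefficients in siemens):
  0.1258·V_1 - 0.002564·V_2 - 0.122·V_4 = 0.006667
  0.06508·V_2 - 0.002564·V_1 - 0.0625·V_4 = 0
  0.1886·V_4 - 0.122·V_1 - 0.0625·V_2 = 0
Solving these 3 simultaneous equations (Gaussian elimination) gives:
  V_1 = 1.239 V, V_2 = 1.2 V, V_4 = 1.198 V
Part 1:
  Read off the nodal solution: V_4 = 1.198 V
Part 2:
  I_R4 = (V_1 - V_4)/R4 = (1.239 - 1.198)/8.2 = 0.004915 A
  Magnitude: I_R4 = 0.004915 A
Part 3:
  I_R4 = (V_1 - V_4)/R4 = (1.239 - 1.198)/8.2 = 0.004915 A
  P_R4 = I_R4² × R4 = (0.004915)² × 8.2 = 0.0001981 W

Final answers:
1. V_4 = 1.198 V
2. I_R4 = 0.004915 A
3. P_R4 = 0.0001981 W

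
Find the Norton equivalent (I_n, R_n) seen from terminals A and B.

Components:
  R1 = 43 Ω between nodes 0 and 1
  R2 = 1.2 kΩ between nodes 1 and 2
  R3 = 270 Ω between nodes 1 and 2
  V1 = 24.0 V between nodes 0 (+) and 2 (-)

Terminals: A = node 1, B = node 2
Find the Thévenin equivalent first; then I_n = V_th/R_th and R_n = R_th.
Step 1 — V_th is the open-circuit voltage V_A - V_B (nothing connected across the terminals).
Nodal analysis, taking node 2 as the 0 V reference.
Source V1 fixes V_0 = 24 V.
KCL at each unknown node (sum of currents leaving = 0; resistances in Ω):
  Node 1: (V_1 - 24)/43 + (V_1 - 0)/1200 + (V_1 - 0)/270 = 0
Collecting terms: 0.02779 × V_1 = 0.5581  =>  V_1 = 20.08 V
V_th = V_1 - V_2 = 20.08 - 0 = 20.08 V
Step 2 — R_th: zero the source — replace V1 by a short circuit (node 2 merges into node 0) — and find the resistance seen between A (node 1) and B (node 0).
Reduce the network between node 1 (A) and node 0 (B) by series/parallel combination:
  Rp1 = R1 ‖ R2 ‖ R3 (parallel, all between nodes 0 and 1) = 1/(1/43 + 1/1200 + 1/270) = 35.98 Ω
R_th = 35.98 Ω
I_n = V_th/R_th = 20.08/35.98 = 0.5581 A, and R_n = R_th = 35.98 Ω

Final answer: I_n = 0.5581 A, R_n = 35.98 Ω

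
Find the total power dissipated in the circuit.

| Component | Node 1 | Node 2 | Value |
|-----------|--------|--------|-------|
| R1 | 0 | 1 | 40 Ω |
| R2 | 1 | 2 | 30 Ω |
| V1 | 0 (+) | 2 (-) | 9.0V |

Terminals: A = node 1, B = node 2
Nodal analysis, taking node 2 as the 0 V reference.
Source V1 fixes V_0 = 9 V.
KCL at each unknown node (sum of currents leaving = 0; resistances in Ω):
  Node 1: (V_1 - 9)/40 + (V_1 - 0)/30 = 0
Collecting terms: 0.05833 × V_1 = 0.225  =>  V_1 = 3.857 V
Power in each resistor, P = (ΔV)²/R:
  P_R1 = (9 - 3.857)²/40 = 0.6612 W
  P_R2 = (3.857 - 0)²/30 = 0.4959 W
P_total = P_R1 + P_R2 = 1.157 W

Final answer: 1.157 W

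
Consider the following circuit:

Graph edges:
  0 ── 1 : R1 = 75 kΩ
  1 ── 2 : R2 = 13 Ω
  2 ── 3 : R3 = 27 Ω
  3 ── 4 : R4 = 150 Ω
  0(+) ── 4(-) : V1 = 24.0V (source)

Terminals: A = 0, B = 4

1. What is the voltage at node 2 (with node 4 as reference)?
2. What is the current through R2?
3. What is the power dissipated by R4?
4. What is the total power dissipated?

Nodal analysis, taking node 4 as the 0 V reference.
Source V1 fixes V_0 = 24 V.
KCL at each unknown node (sum of currents leaving = 0; resistances in Ω):
  Node 1: (V_1 - 24)/75000 + (V_1 - V_2)/13 = 0
  Node 2: (V_2 - V_1)/13 + (V_2 - V_3)/27 = 0
  Node 3: (V_3 - V_2)/27 + (V_3 - 0)/150 = 0
Collecting terms (coefficients in siemens):
  0.07694·V_1 - 0.07692·V_2 = 0.00032
  0.114·V_2 - 0.07692·V_1 - 0.03704·V_3 = 0
  0.0437·V_3 - 0.03704·V_2 = 0
Solving these 3 simultaneous equations (Gaussian elimination) gives:
  V_1 = 0.06065 V, V_2 = 0.0565 V, V_3 = 0.04788 V
Part 1:
  Read off the nodal solution: V_2 = 0.0565 V
Part 2:
  I_R2 = (V_1 - V_2)/R2 = (0.06065 - 0.0565)/13 = 0.0003192 A
  Magnitude: I_R2 = 0.0003192 A
Part 3:
  I_R4 = (V_3 - V_4)/R4 = (0.04788 - 0)/150 = 0.0003192 A
  P_R4 = I_R4² × R4 = (0.0003192)² × 150 = 0.00001528 W
Part 4:
  Power in each resistor, P = (ΔV)²/R:
    P_R1 = (24 - 0.06065)²/75000 = 0.007641 W
    P_R2 = (0.06065 - 0.0565)²/13 = 0.000001324 W
    P_R3 = (0.0565 - 0.04788)²/27 = 0.000002751 W
    P_R4 = (0.04788 - 0)²/150 = 0.00001528 W
  P_total = P_R1 + P_R2 + P_R3 + P_R4 = 0.007661 W

Final answers:
1. V_2 = 0.0565 V
2. I_R2 = 0.0003192 A
3. P_R4 = 1.528e-05 W
4. P_total = 0.007661 W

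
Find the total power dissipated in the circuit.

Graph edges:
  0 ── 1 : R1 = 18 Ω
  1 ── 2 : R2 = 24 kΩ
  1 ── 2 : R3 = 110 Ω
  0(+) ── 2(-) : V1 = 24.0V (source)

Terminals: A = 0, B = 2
Nodal analysis, taking node 2 as the 0 V reference.
Source V1 fixes V_0 = 24 V.
KCL at each unknown node (sum of currents leaving = 0; resistances in Ω):
  Node 1: (V_1 - 24)/18 + (V_1 - 0)/24000 + (V_1 - 0)/110 = 0
Collecting terms: 0.06469 × V_1 = 1.333  =>  V_1 = 20.61 V
Power in each resistor, P = (ΔV)²/R:
  P_R1 = (24 - 20.61)²/18 = 0.6378 W
  P_R2 = (20.61 - 0)²/24000 = 0.0177 W
  P_R3 = (20.61 - 0)²/110 = 3.862 W
P_total = P_R1 + P_R2 + P_R3 = 4.518 W

Final answer: 4.518 W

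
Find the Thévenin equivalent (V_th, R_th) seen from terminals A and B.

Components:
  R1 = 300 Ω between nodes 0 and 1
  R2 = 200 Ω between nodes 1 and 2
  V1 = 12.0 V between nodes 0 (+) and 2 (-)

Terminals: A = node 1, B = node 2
Step 1 — V_th is the open-circuit voltage V_A - V_B (nothing connected across the terminals).
Nodal analysis, taking node 2 as the 0 V reference.
Source V1 fixes V_0 = 12 V.
KCL at each unknown node (sum of currents leaving = 0; resistances in Ω):
  Node 1: (V_1 - 12)/300 + (V_1 - 0)/200 = 0
Collecting terms: 0.008333 × V_1 = 0.04  =>  V_1 = 4.8 V
V_th = V_1 - V_2 = 4.8 - 0 = 4.8 V
Step 2 — R_th: zero the source — replace V1 by a short circuit (node 2 merges into node 0) — and find the resistance seen between A (node 1) and B (node 0).
Reduce the network between node 1 (A) and node 0 (B) by series/parallel combination:
  Rp1 = R1 ‖ R2 (parallel, both between nodes 0 and 1) = 1/(1/300 + 1/200) = 120 Ω
R_th = 120 Ω

Final answer: V_th = 4.8 V, R_th = 120 Ω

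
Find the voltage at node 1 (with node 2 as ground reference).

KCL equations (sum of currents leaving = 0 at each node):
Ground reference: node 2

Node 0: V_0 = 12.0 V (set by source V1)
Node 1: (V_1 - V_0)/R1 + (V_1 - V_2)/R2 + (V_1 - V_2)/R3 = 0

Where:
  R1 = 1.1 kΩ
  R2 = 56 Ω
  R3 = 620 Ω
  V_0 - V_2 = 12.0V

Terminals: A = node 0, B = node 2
Nodal analysis, taking node 2 as the 0 V reference.
Source V1 fixes V_0 = 12 V.
KCL at each unknown node (sum of currents leaving = 0; resistances in Ω):
  Node 1: (V_1 - 12)/1100 + (V_1 - 0)/56 + (V_1 - 0)/620 = 0
Collecting terms: 0.02038 × V_1 = 0.01091  =>  V_1 = 0.5353 V
The requested potential is V_1 = 0.5353 V.

Final answer: V_1 = 0.5353 V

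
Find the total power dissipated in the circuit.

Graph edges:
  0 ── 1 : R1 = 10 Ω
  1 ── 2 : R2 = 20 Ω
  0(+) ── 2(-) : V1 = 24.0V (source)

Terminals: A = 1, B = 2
Nodal analysis, taking node 2 as the 0 V reference.
Source V1 fixes V_0 = 24 V.
KCL at each unknown node (sum of currents leaving = 0; resistances in Ω):
  Node 1: (V_1 - 24)/10 + (V_1 - 0)/20 = 0
Collecting terms: 0.15 × V_1 = 2.4  =>  V_1 = 16 V
Power in each resistor, P = (ΔV)²/R:
  P_R1 = (24 - 16)²/10 = 6.4 W
  P_R2 = (16 - 0)²/20 = 12.8 W
P_total = P_R1 + P_R2 = 19.2 W

Final answer: 19.2 W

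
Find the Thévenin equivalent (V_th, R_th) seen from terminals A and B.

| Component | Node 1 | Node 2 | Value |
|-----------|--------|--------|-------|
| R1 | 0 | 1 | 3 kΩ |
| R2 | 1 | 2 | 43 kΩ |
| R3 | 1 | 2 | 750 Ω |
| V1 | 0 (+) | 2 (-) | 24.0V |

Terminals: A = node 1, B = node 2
Step 1 — V_th is the open-circuit voltage V_A - V_B (nothing connected across the terminals).
Nodal analysis, taking node 2 as the 0 V reference.
Source V1 fixes V_0 = 24 V.
KCL at each unknown node (sum of currents leaving = 0; resistances in Ω):
  Node 1: (V_1 - 24)/3000 + (V_1 - 0)/43000 + (V_1 - 0)/750 = 0
Collecting terms: 0.00169 × V_1 = 0.008  =>  V_1 = 4.734 V
V_th = V_1 - V_2 = 4.734 - 0 = 4.734 V
Step 2 — R_th: zero the source — replace V1 by a short circuit (node 2 merges into node 0) — and find the resistance seen between A (node 1) and B (node 0).
Reduce the network between node 1 (A) and node 0 (B) by series/parallel combination:
  Rp1 = R1 ‖ R2 ‖ R3 (parallel, all between nodes 0 and 1) = 1/(1/3000 + 1/43000 + 1/750) = 591.7 Ω
R_th = 591.7 Ω

Final answer: V_th = 4.734 V, R_th = 591.7 Ω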